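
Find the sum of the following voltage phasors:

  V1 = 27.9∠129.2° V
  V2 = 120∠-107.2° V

Step 1 — Convert each phasor to rectangular form:
  V1 = 27.9·(cos(129.2°) + j·sin(129.2°)) = -17.63 + j21.62 V
  V2 = 120·(cos(-107.2°) + j·sin(-107.2°)) = -35.48 - j114.6 V
Step 2 — Sum components: V_total = -53.12 - j93.01 V.
Step 3 — Convert to polar: |V_total| = 107.1 V, ∠V_total = -119.7°.

V_total = 107.1∠-119.7° V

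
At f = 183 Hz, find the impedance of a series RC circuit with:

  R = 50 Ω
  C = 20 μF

Step 1 — Angular frequency: ω = 2π·f = 2π·183 = 1150 rad/s.
Step 2 — Component impedances:
  R: Z = R = 50 Ω
  C: Z = 1/(jωC) = -j/(ω·C) = 0 - j43.48 Ω
Step 3 — Series combination: Z_total = R + C = 50 - j43.48 Ω = 66.26∠-41.0° Ω.

Z = 50 - j43.48 Ω = 66.26∠-41.0° Ω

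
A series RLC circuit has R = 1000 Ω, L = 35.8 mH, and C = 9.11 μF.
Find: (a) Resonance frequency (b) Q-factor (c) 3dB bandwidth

Step 1 — Resonance: ω₀ = 1/√(LC) = 1/√(0.0358·9.11e-06) = 1751 rad/s.
Step 2 — f₀ = ω₀/(2π) = 278.7 Hz.
Step 3 — Series Q: Q = ω₀L/R = 1751·0.0358/1000 = 0.06269.
Step 4 — Bandwidth: Δω = ω₀/Q = 2.793e+04 rad/s; BW = Δω/(2π) = 4446 Hz.

(a) f₀ = 278.7 Hz  (b) Q = 0.06269  (c) BW = 4446 Hz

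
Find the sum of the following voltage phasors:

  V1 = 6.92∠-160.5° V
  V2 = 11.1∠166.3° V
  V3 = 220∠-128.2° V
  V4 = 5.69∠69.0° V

Step 1 — Convert each phasor to rectangular form:
  V1 = 6.92·(cos(-160.5°) + j·sin(-160.5°)) = -6.523 - j2.31 V
  V2 = 11.1·(cos(166.3°) + j·sin(166.3°)) = -10.78 + j2.629 V
  V3 = 220·(cos(-128.2°) + j·sin(-128.2°)) = -136 - j172.9 V
  V4 = 5.69·(cos(69.0°) + j·sin(69.0°)) = 2.039 + j5.312 V
Step 2 — Sum components: V_total = -151.3 - j167.3 V.
Step 3 — Convert to polar: |V_total| = 225.5 V, ∠V_total = -132.1°.

V_total = 225.5∠-132.1° V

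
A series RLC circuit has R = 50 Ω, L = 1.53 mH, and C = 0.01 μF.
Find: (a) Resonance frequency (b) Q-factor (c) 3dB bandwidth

Step 1 — Resonance condition Im(Z)=0 gives ω₀ = 1/√(LC).
Step 2 — ω₀ = 1/√(0.00153·1e-08) = 2.557e+05 rad/s.
Step 3 — f₀ = ω₀/(2π) = 4.069e+04 Hz.
Step 4 — Series Q: Q = ω₀L/R = 2.557e+05·0.00153/50 = 7.823.
Step 5 — 3dB bandwidth: Δω = ω₀/Q = 3.268e+04 rad/s; BW = Δω/(2π) = 5201 Hz.

(a) f₀ = 4.069e+04 Hz  (b) Q = 7.823  (c) BW = 5201 Hz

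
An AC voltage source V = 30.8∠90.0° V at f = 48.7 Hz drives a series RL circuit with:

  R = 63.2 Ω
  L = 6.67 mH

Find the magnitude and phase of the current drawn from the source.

Step 1 — Angular frequency: ω = 2π·f = 2π·48.7 = 306 rad/s.
Step 2 — Component impedances:
  R: Z = R = 63.2 Ω
  L: Z = jωL = j·306·0.00667 = 0 + j2.041 Ω
Step 3 — Series combination: Z_total = R + L = 63.2 + j2.041 Ω = 63.23∠1.8° Ω.
Step 4 — Source phasor: V = 30.8∠90.0° V = 0 + j30.8 V.
Step 5 — Ohm's law: I = V / Z_total = (0 + j30.8) / (63.2 + j2.041) = 0.01572 + j0.4868 A.
Step 6 — Convert to polar: |I| = 0.4871 A, ∠I = 88.2°.

I = 0.4871∠88.2° A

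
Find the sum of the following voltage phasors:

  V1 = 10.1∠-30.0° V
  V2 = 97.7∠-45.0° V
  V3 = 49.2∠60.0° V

Step 1 — Convert each phasor to rectangular form:
  V1 = 10.1·(cos(-30.0°) + j·sin(-30.0°)) = 8.747 - j5.05 V
  V2 = 97.7·(cos(-45.0°) + j·sin(-45.0°)) = 69.08 - j69.08 V
  V3 = 49.2·(cos(60.0°) + j·sin(60.0°)) = 24.6 + j42.61 V
Step 2 — Sum components: V_total = 102.4 - j31.53 V.
Step 3 — Convert to polar: |V_total| = 107.2 V, ∠V_total = -17.1°.

V_total = 107.2∠-17.1° V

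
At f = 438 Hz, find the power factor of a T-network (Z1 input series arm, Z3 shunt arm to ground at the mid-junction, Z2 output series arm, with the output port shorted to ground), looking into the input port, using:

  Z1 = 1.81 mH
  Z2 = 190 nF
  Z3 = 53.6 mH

Step 1 — Angular frequency: ω = 2π·f = 2π·438 = 2752 rad/s.
Step 2 — Component impedances:
  Z1: Z = jωL = j·2752·0.00181 = 0 + j4.981 Ω
  Z2: Z = 1/(jωC) = -j/(ω·C) = 0 - j1912 Ω
  Z3: Z = jωL = j·2752·0.0536 = 0 + j147.5 Ω
Step 3 — With the output port shorted to ground, the output series arm Z2 runs from the junction to ground; the shunt arm Z3 also runs from the junction to ground. They appear in parallel: Z3 || Z2 = 0 + j159.8 Ω.
Step 4 — Series with input arm Z1: Z_in = Z1 + (Z3 || Z2) = 0 + j164.8 Ω = 164.8∠90.0° Ω.
Step 5 — Power factor: PF = cos(φ) = Re(Z)/|Z| = 0/164.8 = 0.
Step 6 — Type: Im(Z) = 164.8 ⇒ lagging (phase φ = 90.0°).

PF = 0 (lagging, φ = 90.0°)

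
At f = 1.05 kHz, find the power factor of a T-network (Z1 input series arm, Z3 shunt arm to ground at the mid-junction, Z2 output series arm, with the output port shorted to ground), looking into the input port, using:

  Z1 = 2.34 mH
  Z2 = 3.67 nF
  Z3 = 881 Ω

Step 1 — Angular frequency: ω = 2π·f = 2π·1050 = 6597 rad/s.
Step 2 — Component impedances:
  Z1: Z = jωL = j·6597·0.00234 = 0 + j15.44 Ω
  Z2: Z = 1/(jωC) = -j/(ω·C) = 0 - j4.13e+04 Ω
  Z3: Z = R = 881 Ω
Step 3 — With the output port shorted to ground, the output series arm Z2 runs from the junction to ground; the shunt arm Z3 also runs from the junction to ground. They appear in parallel: Z3 || Z2 = 880.6 - j18.78 Ω.
Step 4 — Series with input arm Z1: Z_in = Z1 + (Z3 || Z2) = 880.6 - j3.346 Ω = 880.6∠-0.2° Ω.
Step 5 — Power factor: PF = cos(φ) = Re(Z)/|Z| = 880.6/880.6 = 1.
Step 6 — Type: Im(Z) = -3.346 ⇒ leading (phase φ = -0.2°).

PF = 1 (leading, φ = -0.2°)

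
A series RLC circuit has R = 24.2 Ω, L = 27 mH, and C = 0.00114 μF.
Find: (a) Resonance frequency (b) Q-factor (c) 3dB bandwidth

Step 1 — Resonance condition Im(Z)=0 gives ω₀ = 1/√(LC).
Step 2 — ω₀ = 1/√(0.027·1.14e-09) = 1.802e+05 rad/s.
Step 3 — f₀ = ω₀/(2π) = 2.869e+04 Hz.
Step 4 — Series Q: Q = ω₀L/R = 1.802e+05·0.027/24.2 = 201.1.
Step 5 — 3dB bandwidth: Δω = ω₀/Q = 896.3 rad/s; BW = Δω/(2π) = 142.6 Hz.

(a) f₀ = 2.869e+04 Hz  (b) Q = 201.1  (c) BW = 142.6 Hz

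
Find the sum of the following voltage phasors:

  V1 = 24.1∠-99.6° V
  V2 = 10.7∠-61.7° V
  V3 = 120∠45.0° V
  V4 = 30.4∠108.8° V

Step 1 — Convert each phasor to rectangular form:
  V1 = 24.1·(cos(-99.6°) + j·sin(-99.6°)) = -4.019 - j23.76 V
  V2 = 10.7·(cos(-61.7°) + j·sin(-61.7°)) = 5.073 - j9.421 V
  V3 = 120·(cos(45.0°) + j·sin(45.0°)) = 84.85 + j84.85 V
  V4 = 30.4·(cos(108.8°) + j·sin(108.8°)) = -9.797 + j28.78 V
Step 2 — Sum components: V_total = 76.11 + j80.45 V.
Step 3 — Convert to polar: |V_total| = 110.7 V, ∠V_total = 46.6°.

V_total = 110.7∠46.6° V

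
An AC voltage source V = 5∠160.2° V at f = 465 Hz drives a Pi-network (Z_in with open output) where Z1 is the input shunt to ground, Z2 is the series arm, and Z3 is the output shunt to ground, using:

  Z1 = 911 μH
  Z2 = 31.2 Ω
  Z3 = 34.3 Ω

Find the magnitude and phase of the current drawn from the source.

Step 1 — Angular frequency: ω = 2π·f = 2π·465 = 2922 rad/s.
Step 2 — Component impedances:
  Z1: Z = jωL = j·2922·0.000911 = 0 + j2.662 Ω
  Z2: Z = R = 31.2 Ω
  Z3: Z = R = 34.3 Ω
Step 3 — With open output, the series arm Z2 and the output shunt Z3 appear in series to ground: Z2 + Z3 = 65.5 Ω.
Step 4 — Parallel with input shunt Z1: Z_in = Z1 || (Z2 + Z3) = 0.108 + j2.657 Ω = 2.659∠87.7° Ω.
Step 5 — Source phasor: V = 5∠160.2° V = -4.704 + j1.694 V.
Step 6 — Ohm's law: I = V / Z_total = (-4.704 + j1.694) / (0.108 + j2.657) = 0.5645 + j1.793 A.
Step 7 — Convert to polar: |I| = 1.88 A, ∠I = 72.5°.

I = 1.88∠72.5° A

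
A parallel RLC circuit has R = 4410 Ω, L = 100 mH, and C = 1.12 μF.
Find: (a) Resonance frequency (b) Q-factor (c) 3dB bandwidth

Step 1 — Resonance: ω₀ = 1/√(LC) = 1/√(0.1·1.12e-06) = 2988 rad/s.
Step 2 — f₀ = ω₀/(2π) = 475.6 Hz.
Step 3 — Parallel Q: Q = R/(ω₀L) = 4410/(2988·0.1) = 14.76.
Step 4 — Bandwidth: Δω = ω₀/Q = 202.5 rad/s; BW = Δω/(2π) = 32.22 Hz.

(a) f₀ = 475.6 Hz  (b) Q = 14.76  (c) BW = 32.22 Hz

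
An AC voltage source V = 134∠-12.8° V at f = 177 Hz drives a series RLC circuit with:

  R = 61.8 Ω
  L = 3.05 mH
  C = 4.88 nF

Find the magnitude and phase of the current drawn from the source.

Step 1 — Angular frequency: ω = 2π·f = 2π·177 = 1112 rad/s.
Step 2 — Component impedances:
  R: Z = R = 61.8 Ω
  L: Z = jωL = j·1112·0.00305 = 0 + j3.392 Ω
  C: Z = 1/(jωC) = -j/(ω·C) = 0 - j1.843e+05 Ω
Step 3 — Series combination: Z_total = R + L + C = 61.8 - j1.843e+05 Ω = 1.843e+05∠-90.0° Ω.
Step 4 — Source phasor: V = 134∠-12.8° V = 130.7 - j29.69 V.
Step 5 — Ohm's law: I = V / Z_total = (130.7 - j29.69) / (61.8 - j1.843e+05) = 0.0001614 + j0.0007091 A.
Step 6 — Convert to polar: |I| = 0.0007273 A, ∠I = 77.2°.

I = 0.0007273∠77.2° A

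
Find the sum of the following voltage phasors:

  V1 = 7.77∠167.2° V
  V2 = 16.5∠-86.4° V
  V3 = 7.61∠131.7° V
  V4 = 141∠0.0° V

Step 1 — Convert each phasor to rectangular form:
  V1 = 7.77·(cos(167.2°) + j·sin(167.2°)) = -7.577 + j1.721 V
  V2 = 16.5·(cos(-86.4°) + j·sin(-86.4°)) = 1.036 - j16.47 V
  V3 = 7.61·(cos(131.7°) + j·sin(131.7°)) = -5.062 + j5.682 V
  V4 = 141·(cos(0.0°) + j·sin(0.0°)) = 141 V
Step 2 — Sum components: V_total = 129.4 - j9.064 V.
Step 3 — Convert to polar: |V_total| = 129.7 V, ∠V_total = -4.0°.

V_total = 129.7∠-4.0° V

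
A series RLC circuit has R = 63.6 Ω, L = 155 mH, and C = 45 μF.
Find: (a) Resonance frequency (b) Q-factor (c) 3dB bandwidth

Step 1 — Resonance: ω₀ = 1/√(LC) = 1/√(0.155·4.5e-05) = 378.6 rad/s.
Step 2 — f₀ = ω₀/(2π) = 60.26 Hz.
Step 3 — Series Q: Q = ω₀L/R = 378.6·0.155/63.6 = 0.9228.
Step 4 — Bandwidth: Δω = ω₀/Q = 410.3 rad/s; BW = Δω/(2π) = 65.3 Hz.

(a) f₀ = 60.26 Hz  (b) Q = 0.9228  (c) BW = 65.3 Hz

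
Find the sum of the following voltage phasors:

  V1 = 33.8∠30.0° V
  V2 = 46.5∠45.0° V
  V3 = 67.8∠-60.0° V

Step 1 — Convert each phasor to rectangular form:
  V1 = 33.8·(cos(30.0°) + j·sin(30.0°)) = 29.27 + j16.9 V
  V2 = 46.5·(cos(45.0°) + j·sin(45.0°)) = 32.88 + j32.88 V
  V3 = 67.8·(cos(-60.0°) + j·sin(-60.0°)) = 33.9 - j58.72 V
Step 2 — Sum components: V_total = 96.05 - j8.936 V.
Step 3 — Convert to polar: |V_total| = 96.47 V, ∠V_total = -5.3°.

V_total = 96.47∠-5.3° V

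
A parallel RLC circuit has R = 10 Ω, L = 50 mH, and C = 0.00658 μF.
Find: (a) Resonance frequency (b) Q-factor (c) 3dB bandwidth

Step 1 — Resonance: ω₀ = 1/√(LC) = 1/√(0.05·6.58e-09) = 5.513e+04 rad/s.
Step 2 — f₀ = ω₀/(2π) = 8774 Hz.
Step 3 — Parallel Q: Q = R/(ω₀L) = 10/(5.513e+04·0.05) = 0.003628.
Step 4 — Bandwidth: Δω = ω₀/Q = 1.52e+07 rad/s; BW = Δω/(2π) = 2.419e+06 Hz.

(a) f₀ = 8774 Hz  (b) Q = 0.003628  (c) BW = 2.419e+06 Hz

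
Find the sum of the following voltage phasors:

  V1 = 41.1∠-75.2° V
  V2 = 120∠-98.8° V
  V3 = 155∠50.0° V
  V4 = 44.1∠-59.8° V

Step 1 — Convert each phasor to rectangular form:
  V1 = 41.1·(cos(-75.2°) + j·sin(-75.2°)) = 10.5 - j39.74 V
  V2 = 120·(cos(-98.8°) + j·sin(-98.8°)) = -18.36 - j118.6 V
  V3 = 155·(cos(50.0°) + j·sin(50.0°)) = 99.63 + j118.7 V
  V4 = 44.1·(cos(-59.8°) + j·sin(-59.8°)) = 22.18 - j38.11 V
Step 2 — Sum components: V_total = 114 - j77.7 V.
Step 3 — Convert to polar: |V_total| = 137.9 V, ∠V_total = -34.3°.

V_total = 137.9∠-34.3° V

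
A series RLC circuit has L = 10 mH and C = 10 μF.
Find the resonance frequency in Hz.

Step 1 — Resonance condition Im(Z)=0 gives ω₀ = 1/√(LC).
Step 2 — ω₀ = 1/√(0.01·1e-05) = 3162 rad/s.
Step 3 — f₀ = ω₀/(2π) = 503.3 Hz.

f₀ = 503.3 Hz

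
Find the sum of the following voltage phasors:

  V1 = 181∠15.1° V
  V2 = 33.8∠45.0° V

Step 1 — Convert each phasor to rectangular form:
  V1 = 181·(cos(15.1°) + j·sin(15.1°)) = 174.8 + j47.15 V
  V2 = 33.8·(cos(45.0°) + j·sin(45.0°)) = 23.9 + j23.9 V
Step 2 — Sum components: V_total = 198.7 + j71.05 V.
Step 3 — Convert to polar: |V_total| = 211 V, ∠V_total = 19.7°.

V_total = 211∠19.7° V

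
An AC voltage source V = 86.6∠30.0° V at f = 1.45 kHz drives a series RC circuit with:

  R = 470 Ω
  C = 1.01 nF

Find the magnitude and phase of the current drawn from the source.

Step 1 — Angular frequency: ω = 2π·f = 2π·1450 = 9111 rad/s.
Step 2 — Component impedances:
  R: Z = R = 470 Ω
  C: Z = 1/(jωC) = -j/(ω·C) = 0 - j1.087e+05 Ω
Step 3 — Series combination: Z_total = R + C = 470 - j1.087e+05 Ω = 1.087e+05∠-89.8° Ω.
Step 4 — Source phasor: V = 86.6∠30.0° V = 75 + j43.3 V.
Step 5 — Ohm's law: I = V / Z_total = (75 + j43.3) / (470 - j1.087e+05) = -0.0003954 + j0.0006918 A.
Step 6 — Convert to polar: |I| = 0.0007969 A, ∠I = 119.8°.

I = 0.0007969∠119.8° A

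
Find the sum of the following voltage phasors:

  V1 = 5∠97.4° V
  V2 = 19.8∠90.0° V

Step 1 — Convert each phasor to rectangular form:
  V1 = 5·(cos(97.4°) + j·sin(97.4°)) = -0.644 + j4.958 V
  V2 = 19.8·(cos(90.0°) + j·sin(90.0°)) = 0 + j19.8 V
Step 2 — Sum components: V_total = -0.644 + j24.76 V.
Step 3 — Convert to polar: |V_total| = 24.77 V, ∠V_total = 91.5°.

V_total = 24.77∠91.5° V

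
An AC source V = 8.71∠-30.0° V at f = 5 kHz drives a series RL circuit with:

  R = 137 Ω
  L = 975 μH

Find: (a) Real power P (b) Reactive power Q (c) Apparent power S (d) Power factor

Step 1 — Angular frequency: ω = 2π·f = 2π·5000 = 3.142e+04 rad/s.
Step 2 — Component impedances:
  R: Z = R = 137 Ω
  L: Z = jωL = j·3.142e+04·0.000975 = 0 + j30.63 Ω
Step 3 — Series combination: Z_total = R + L = 137 + j30.63 Ω = 140.4∠12.6° Ω.
Step 4 — Source phasor: V = 8.71∠-30.0° V = 7.543 - j4.355 V.
Step 5 — Current: I = V / Z = 0.04567 - j0.042 A = 0.06204∠-42.6° A.
Step 6 — Complex power: S = V·I* = 0.5274 + j0.1179 VA.
Step 7 — Real power: P = Re(S) = 0.5274 W.
Step 8 — Reactive power: Q = Im(S) = 0.1179 VAR.
Step 9 — Apparent power: |S| = 0.5404 VA.
Step 10 — Power factor: PF = P/|S| = 0.9759 (lagging).

(a) P = 0.5274 W  (b) Q = 0.1179 VAR  (c) S = 0.5404 VA  (d) PF = 0.9759 (lagging)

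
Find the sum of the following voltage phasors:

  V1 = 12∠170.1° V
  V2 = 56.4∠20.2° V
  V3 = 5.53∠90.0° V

Step 1 — Convert each phasor to rectangular form:
  V1 = 12·(cos(170.1°) + j·sin(170.1°)) = -11.82 + j2.063 V
  V2 = 56.4·(cos(20.2°) + j·sin(20.2°)) = 52.93 + j19.47 V
  V3 = 5.53·(cos(90.0°) + j·sin(90.0°)) = 0 + j5.53 V
Step 2 — Sum components: V_total = 41.11 + j27.07 V.
Step 3 — Convert to polar: |V_total| = 49.22 V, ∠V_total = 33.4°.

V_total = 49.22∠33.4° V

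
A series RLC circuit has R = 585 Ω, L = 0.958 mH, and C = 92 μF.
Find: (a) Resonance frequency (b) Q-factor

Step 1 — Resonance condition Im(Z)=0 gives ω₀ = 1/√(LC).
Step 2 — ω₀ = 1/√(0.000958·9.2e-05) = 3368 rad/s.
Step 3 — f₀ = ω₀/(2π) = 536.1 Hz.
Step 4 — Series Q: Q = ω₀L/R = 3368·0.000958/585 = 0.005516.

(a) f₀ = 536.1 Hz  (b) Q = 0.005516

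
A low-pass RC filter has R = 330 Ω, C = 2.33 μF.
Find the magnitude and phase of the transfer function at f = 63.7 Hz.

Step 1 — Angular frequency: ω = 2π·63.7 = 400.2 rad/s.
Step 2 — Transfer function: H(jω) = 1/(1 + jωRC).
Step 3 — Denominator: 1 + jωRC = 1 + j·400.2·330·2.33e-06 = 1 + j0.3077.
Step 4 — H = 0.9135 - j0.2811.
Step 5 — Magnitude: |H| = 0.9558 (-0.4 dB); phase: φ = -17.1°.

|H| = 0.9558 (-0.4 dB), φ = -17.1°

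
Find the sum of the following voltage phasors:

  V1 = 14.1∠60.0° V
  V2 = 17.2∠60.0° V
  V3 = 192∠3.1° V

Step 1 — Convert each phasor to rectangular form:
  V1 = 14.1·(cos(60.0°) + j·sin(60.0°)) = 7.05 + j12.21 V
  V2 = 17.2·(cos(60.0°) + j·sin(60.0°)) = 8.6 + j14.9 V
  V3 = 192·(cos(3.1°) + j·sin(3.1°)) = 191.7 + j10.38 V
Step 2 — Sum components: V_total = 207.4 + j37.49 V.
Step 3 — Convert to polar: |V_total| = 210.7 V, ∠V_total = 10.2°.

V_total = 210.7∠10.2° V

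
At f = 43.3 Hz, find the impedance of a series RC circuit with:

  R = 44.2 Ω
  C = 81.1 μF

Step 1 — Angular frequency: ω = 2π·f = 2π·43.3 = 272.1 rad/s.
Step 2 — Component impedances:
  R: Z = R = 44.2 Ω
  C: Z = 1/(jωC) = -j/(ω·C) = 0 - j45.32 Ω
Step 3 — Series combination: Z_total = R + C = 44.2 - j45.32 Ω = 63.31∠-45.7° Ω.

Z = 44.2 - j45.32 Ω = 63.31∠-45.7° Ω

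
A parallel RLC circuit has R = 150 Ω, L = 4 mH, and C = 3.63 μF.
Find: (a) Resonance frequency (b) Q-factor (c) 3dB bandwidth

Step 1 — Resonance: ω₀ = 1/√(LC) = 1/√(0.004·3.63e-06) = 8299 rad/s.
Step 2 — f₀ = ω₀/(2π) = 1321 Hz.
Step 3 — Parallel Q: Q = R/(ω₀L) = 150/(8299·0.004) = 4.519.
Step 4 — Bandwidth: Δω = ω₀/Q = 1837 rad/s; BW = Δω/(2π) = 292.3 Hz.

(a) f₀ = 1321 Hz  (b) Q = 4.519  (c) BW = 292.3 Hz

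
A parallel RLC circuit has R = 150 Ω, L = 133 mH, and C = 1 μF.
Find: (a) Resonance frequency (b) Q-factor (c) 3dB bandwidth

Step 1 — Resonance: ω₀ = 1/√(LC) = 1/√(0.133·1e-06) = 2742 rad/s.
Step 2 — f₀ = ω₀/(2π) = 436.4 Hz.
Step 3 — Parallel Q: Q = R/(ω₀L) = 150/(2742·0.133) = 0.4113.
Step 4 — Bandwidth: Δω = ω₀/Q = 6667 rad/s; BW = Δω/(2π) = 1061 Hz.

(a) f₀ = 436.4 Hz  (b) Q = 0.4113  (c) BW = 1061 Hz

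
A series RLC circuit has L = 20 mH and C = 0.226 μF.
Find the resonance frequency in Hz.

Step 1 — Resonance condition Im(Z)=0 gives ω₀ = 1/√(LC).
Step 2 — ω₀ = 1/√(0.02·2.26e-07) = 1.487e+04 rad/s.
Step 3 — f₀ = ω₀/(2π) = 2367 Hz.

f₀ = 2367 Hz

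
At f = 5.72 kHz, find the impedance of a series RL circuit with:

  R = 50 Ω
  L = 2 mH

Step 1 — Angular frequency: ω = 2π·f = 2π·5720 = 3.594e+04 rad/s.
Step 2 — Component impedances:
  R: Z = R = 50 Ω
  L: Z = jωL = j·3.594e+04·0.002 = 0 + j71.88 Ω
Step 3 — Series combination: Z_total = R + L = 50 + j71.88 Ω = 87.56∠55.2° Ω.

Z = 50 + j71.88 Ω = 87.56∠55.2° Ω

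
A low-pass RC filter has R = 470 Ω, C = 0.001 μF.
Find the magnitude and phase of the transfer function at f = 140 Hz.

Step 1 — Angular frequency: ω = 2π·140 = 879.6 rad/s.
Step 2 — Transfer function: H(jω) = 1/(1 + jωRC).
Step 3 — Denominator: 1 + jωRC = 1 + j·879.6·470·1e-09 = 1 + j0.0004134.
Step 4 — H = 1 - j0.0004134.
Step 5 — Magnitude: |H| = 1 (-0.0 dB); phase: φ = -0.0°.

|H| = 1 (-0.0 dB), φ = -0.0°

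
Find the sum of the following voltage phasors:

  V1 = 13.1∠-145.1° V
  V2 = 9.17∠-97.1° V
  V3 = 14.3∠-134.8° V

Step 1 — Convert each phasor to rectangular form:
  V1 = 13.1·(cos(-145.1°) + j·sin(-145.1°)) = -10.74 - j7.495 V
  V2 = 9.17·(cos(-97.1°) + j·sin(-97.1°)) = -1.133 - j9.1 V
  V3 = 14.3·(cos(-134.8°) + j·sin(-134.8°)) = -10.08 - j10.15 V
Step 2 — Sum components: V_total = -21.95 - j26.74 V.
Step 3 — Convert to polar: |V_total| = 34.6 V, ∠V_total = -129.4°.

V_total = 34.6∠-129.4° V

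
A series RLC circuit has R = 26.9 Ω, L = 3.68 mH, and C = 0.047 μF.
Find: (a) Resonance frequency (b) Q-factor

Step 1 — Resonance condition Im(Z)=0 gives ω₀ = 1/√(LC).
Step 2 — ω₀ = 1/√(0.00368·4.7e-08) = 7.604e+04 rad/s.
Step 3 — f₀ = ω₀/(2π) = 1.21e+04 Hz.
Step 4 — Series Q: Q = ω₀L/R = 7.604e+04·0.00368/26.9 = 10.4.

(a) f₀ = 1.21e+04 Hz  (b) Q = 10.4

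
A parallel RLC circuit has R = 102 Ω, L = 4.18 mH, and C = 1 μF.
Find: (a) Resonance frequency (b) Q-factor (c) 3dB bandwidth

Step 1 — Resonance: ω₀ = 1/√(LC) = 1/√(0.00418·1e-06) = 1.547e+04 rad/s.
Step 2 — f₀ = ω₀/(2π) = 2462 Hz.
Step 3 — Parallel Q: Q = R/(ω₀L) = 102/(1.547e+04·0.00418) = 1.578.
Step 4 — Bandwidth: Δω = ω₀/Q = 9804 rad/s; BW = Δω/(2π) = 1560 Hz.

(a) f₀ = 2462 Hz  (b) Q = 1.578  (c) BW = 1560 Hz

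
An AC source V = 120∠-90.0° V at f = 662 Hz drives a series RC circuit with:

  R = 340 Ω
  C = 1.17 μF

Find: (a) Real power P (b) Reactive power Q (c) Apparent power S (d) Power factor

Step 1 — Angular frequency: ω = 2π·f = 2π·662 = 4159 rad/s.
Step 2 — Component impedances:
  R: Z = R = 340 Ω
  C: Z = 1/(jωC) = -j/(ω·C) = 0 - j205.5 Ω
Step 3 — Series combination: Z_total = R + C = 340 - j205.5 Ω = 397.3∠-31.1° Ω.
Step 4 — Source phasor: V = 120∠-90.0° V = 0 - j120 V.
Step 5 — Current: I = V / Z = 0.1562 - j0.2585 A = 0.3021∠-58.9° A.
Step 6 — Complex power: S = V·I* = 31.02 - j18.75 VA.
Step 7 — Real power: P = Re(S) = 31.02 W.
Step 8 — Reactive power: Q = Im(S) = -18.75 VAR.
Step 9 — Apparent power: |S| = 36.25 VA.
Step 10 — Power factor: PF = P/|S| = 0.8558 (leading).

(a) P = 31.02 W  (b) Q = -18.75 VAR  (c) S = 36.25 VA  (d) PF = 0.8558 (leading)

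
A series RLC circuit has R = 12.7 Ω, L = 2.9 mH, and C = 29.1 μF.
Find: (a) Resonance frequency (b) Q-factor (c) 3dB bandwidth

Step 1 — Resonance condition Im(Z)=0 gives ω₀ = 1/√(LC).
Step 2 — ω₀ = 1/√(0.0029·2.91e-05) = 3442 rad/s.
Step 3 — f₀ = ω₀/(2π) = 547.9 Hz.
Step 4 — Series Q: Q = ω₀L/R = 3442·0.0029/12.7 = 0.786.
Step 5 — 3dB bandwidth: Δω = ω₀/Q = 4379 rad/s; BW = Δω/(2π) = 697 Hz.

(a) f₀ = 547.9 Hz  (b) Q = 0.786  (c) BW = 697 Hz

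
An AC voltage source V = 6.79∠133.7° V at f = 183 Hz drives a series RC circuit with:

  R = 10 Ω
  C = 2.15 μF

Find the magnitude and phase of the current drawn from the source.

Step 1 — Angular frequency: ω = 2π·f = 2π·183 = 1150 rad/s.
Step 2 — Component impedances:
  R: Z = R = 10 Ω
  C: Z = 1/(jωC) = -j/(ω·C) = 0 - j404.5 Ω
Step 3 — Series combination: Z_total = R + C = 10 - j404.5 Ω = 404.6∠-88.6° Ω.
Step 4 — Source phasor: V = 6.79∠133.7° V = -4.691 + j4.909 V.
Step 5 — Ohm's law: I = V / Z_total = (-4.691 + j4.909) / (10 - j404.5) = -0.01241 - j0.01129 A.
Step 6 — Convert to polar: |I| = 0.01678 A, ∠I = -137.7°.

I = 0.01678∠-137.7° A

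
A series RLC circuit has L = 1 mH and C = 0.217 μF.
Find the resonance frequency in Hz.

Step 1 — Resonance condition Im(Z)=0 gives ω₀ = 1/√(LC).
Step 2 — ω₀ = 1/√(0.001·2.17e-07) = 6.788e+04 rad/s.
Step 3 — f₀ = ω₀/(2π) = 1.08e+04 Hz.

f₀ = 1.08e+04 Hz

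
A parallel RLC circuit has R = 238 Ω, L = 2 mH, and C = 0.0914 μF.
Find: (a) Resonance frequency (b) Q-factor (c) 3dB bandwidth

Step 1 — Resonance: ω₀ = 1/√(LC) = 1/√(0.002·9.14e-08) = 7.396e+04 rad/s.
Step 2 — f₀ = ω₀/(2π) = 1.177e+04 Hz.
Step 3 — Parallel Q: Q = R/(ω₀L) = 238/(7.396e+04·0.002) = 1.609.
Step 4 — Bandwidth: Δω = ω₀/Q = 4.597e+04 rad/s; BW = Δω/(2π) = 7316 Hz.

(a) f₀ = 1.177e+04 Hz  (b) Q = 1.609  (c) BW = 7316 Hz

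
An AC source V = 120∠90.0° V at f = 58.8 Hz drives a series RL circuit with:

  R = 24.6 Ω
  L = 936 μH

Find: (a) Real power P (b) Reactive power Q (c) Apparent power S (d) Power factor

Step 1 — Angular frequency: ω = 2π·f = 2π·58.8 = 369.5 rad/s.
Step 2 — Component impedances:
  R: Z = R = 24.6 Ω
  L: Z = jωL = j·369.5·0.000936 = 0 + j0.3458 Ω
Step 3 — Series combination: Z_total = R + L = 24.6 + j0.3458 Ω = 24.6∠0.8° Ω.
Step 4 — Source phasor: V = 120∠90.0° V = 0 + j120 V.
Step 5 — Current: I = V / Z = 0.06856 + j4.877 A = 4.878∠89.2° A.
Step 6 — Complex power: S = V·I* = 585.3 + j8.227 VA.
Step 7 — Real power: P = Re(S) = 585.3 W.
Step 8 — Reactive power: Q = Im(S) = 8.227 VAR.
Step 9 — Apparent power: |S| = 585.3 VA.
Step 10 — Power factor: PF = P/|S| = 0.9999 (lagging).

(a) P = 585.3 W  (b) Q = 8.227 VAR  (c) S = 585.3 VA  (d) PF = 0.9999 (lagging)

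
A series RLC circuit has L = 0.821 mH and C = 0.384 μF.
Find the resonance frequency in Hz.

Step 1 — Resonance condition Im(Z)=0 gives ω₀ = 1/√(LC).
Step 2 — ω₀ = 1/√(0.000821·3.84e-07) = 5.632e+04 rad/s.
Step 3 — f₀ = ω₀/(2π) = 8964 Hz.

f₀ = 8964 Hz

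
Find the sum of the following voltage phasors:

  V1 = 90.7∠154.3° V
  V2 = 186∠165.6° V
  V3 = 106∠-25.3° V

Step 1 — Convert each phasor to rectangular form:
  V1 = 90.7·(cos(154.3°) + j·sin(154.3°)) = -81.73 + j39.33 V
  V2 = 186·(cos(165.6°) + j·sin(165.6°)) = -180.2 + j46.26 V
  V3 = 106·(cos(-25.3°) + j·sin(-25.3°)) = 95.83 - j45.3 V
Step 2 — Sum components: V_total = -166.1 + j40.29 V.
Step 3 — Convert to polar: |V_total| = 170.9 V, ∠V_total = 166.4°.

V_total = 170.9∠166.4° V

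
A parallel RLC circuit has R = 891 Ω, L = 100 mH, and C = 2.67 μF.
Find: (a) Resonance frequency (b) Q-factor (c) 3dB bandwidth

Step 1 — Resonance: ω₀ = 1/√(LC) = 1/√(0.1·2.67e-06) = 1935 rad/s.
Step 2 — f₀ = ω₀/(2π) = 308 Hz.
Step 3 — Parallel Q: Q = R/(ω₀L) = 891/(1935·0.1) = 4.604.
Step 4 — Bandwidth: Δω = ω₀/Q = 420.3 rad/s; BW = Δω/(2π) = 66.9 Hz.

(a) f₀ = 308 Hz  (b) Q = 4.604  (c) BW = 66.9 Hz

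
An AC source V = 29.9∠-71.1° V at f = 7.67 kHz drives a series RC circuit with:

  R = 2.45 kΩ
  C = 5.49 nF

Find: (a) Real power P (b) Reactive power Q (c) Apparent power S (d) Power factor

Step 1 — Angular frequency: ω = 2π·f = 2π·7670 = 4.819e+04 rad/s.
Step 2 — Component impedances:
  R: Z = R = 2450 Ω
  C: Z = 1/(jωC) = -j/(ω·C) = 0 - j3780 Ω
Step 3 — Series combination: Z_total = R + C = 2450 - j3780 Ω = 4504∠-57.0° Ω.
Step 4 — Source phasor: V = 29.9∠-71.1° V = 9.685 - j28.29 V.
Step 5 — Current: I = V / Z = 0.00644 - j0.001612 A = 0.006638∠-14.1° A.
Step 6 — Complex power: S = V·I* = 0.108 - j0.1666 VA.
Step 7 — Real power: P = Re(S) = 0.108 W.
Step 8 — Reactive power: Q = Im(S) = -0.1666 VAR.
Step 9 — Apparent power: |S| = 0.1985 VA.
Step 10 — Power factor: PF = P/|S| = 0.5439 (leading).

(a) P = 0.108 W  (b) Q = -0.1666 VAR  (c) S = 0.1985 VA  (d) PF = 0.5439 (leading)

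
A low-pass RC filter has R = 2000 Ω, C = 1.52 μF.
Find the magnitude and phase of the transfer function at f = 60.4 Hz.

Step 1 — Angular frequency: ω = 2π·60.4 = 379.5 rad/s.
Step 2 — Transfer function: H(jω) = 1/(1 + jωRC).
Step 3 — Denominator: 1 + jωRC = 1 + j·379.5·2000·1.52e-06 = 1 + j1.154.
Step 4 — H = 0.429 - j0.4949.
Step 5 — Magnitude: |H| = 0.655 (-3.7 dB); phase: φ = -49.1°.

|H| = 0.655 (-3.7 dB), φ = -49.1°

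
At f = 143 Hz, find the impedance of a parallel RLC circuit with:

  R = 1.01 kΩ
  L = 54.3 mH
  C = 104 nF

Step 1 — Angular frequency: ω = 2π·f = 2π·143 = 898.5 rad/s.
Step 2 — Component impedances:
  R: Z = R = 1010 Ω
  L: Z = jωL = j·898.5·0.0543 = 0 + j48.79 Ω
  C: Z = 1/(jωC) = -j/(ω·C) = 0 - j1.07e+04 Ω
Step 3 — Parallel combination: 1/Z_total = 1/R + 1/L + 1/C; Z_total = 2.373 + j48.9 Ω = 48.95∠87.2° Ω.

Z = 2.373 + j48.9 Ω = 48.95∠87.2° Ω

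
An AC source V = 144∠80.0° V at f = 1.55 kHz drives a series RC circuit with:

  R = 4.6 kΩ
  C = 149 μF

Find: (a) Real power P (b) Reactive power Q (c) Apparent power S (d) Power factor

Step 1 — Angular frequency: ω = 2π·f = 2π·1550 = 9739 rad/s.
Step 2 — Component impedances:
  R: Z = R = 4600 Ω
  C: Z = 1/(jωC) = -j/(ω·C) = 0 - j0.6891 Ω
Step 3 — Series combination: Z_total = R + C = 4600 - j0.6891 Ω = 4600∠-0.0° Ω.
Step 4 — Source phasor: V = 144∠80.0° V = 25.01 + j141.8 V.
Step 5 — Current: I = V / Z = 0.005431 + j0.03083 A = 0.0313∠80.0° A.
Step 6 — Complex power: S = V·I* = 4.508 - j0.0006753 VA.
Step 7 — Real power: P = Re(S) = 4.508 W.
Step 8 — Reactive power: Q = Im(S) = -0.0006753 VAR.
Step 9 — Apparent power: |S| = 4.508 VA.
Step 10 — Power factor: PF = P/|S| = 1 (leading).

(a) P = 4.508 W  (b) Q = -0.0006753 VAR  (c) S = 4.508 VA  (d) PF = 1 (leading)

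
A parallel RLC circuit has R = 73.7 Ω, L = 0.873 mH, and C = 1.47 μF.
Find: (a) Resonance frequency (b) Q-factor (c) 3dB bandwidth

Step 1 — Resonance: ω₀ = 1/√(LC) = 1/√(0.000873·1.47e-06) = 2.791e+04 rad/s.
Step 2 — f₀ = ω₀/(2π) = 4443 Hz.
Step 3 — Parallel Q: Q = R/(ω₀L) = 73.7/(2.791e+04·0.000873) = 3.024.
Step 4 — Bandwidth: Δω = ω₀/Q = 9230 rad/s; BW = Δω/(2π) = 1469 Hz.

(a) f₀ = 4443 Hz  (b) Q = 3.024  (c) BW = 1469 Hz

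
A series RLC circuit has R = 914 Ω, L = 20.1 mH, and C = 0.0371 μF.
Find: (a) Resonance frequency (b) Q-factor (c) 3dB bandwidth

Step 1 — Resonance: ω₀ = 1/√(LC) = 1/√(0.0201·3.71e-08) = 3.662e+04 rad/s.
Step 2 — f₀ = ω₀/(2π) = 5828 Hz.
Step 3 — Series Q: Q = ω₀L/R = 3.662e+04·0.0201/914 = 0.8053.
Step 4 — Bandwidth: Δω = ω₀/Q = 4.547e+04 rad/s; BW = Δω/(2π) = 7237 Hz.

(a) f₀ = 5828 Hz  (b) Q = 0.8053  (c) BW = 7237 Hz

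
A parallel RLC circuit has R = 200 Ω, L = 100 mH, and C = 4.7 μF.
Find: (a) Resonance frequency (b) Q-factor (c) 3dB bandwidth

Step 1 — Resonance: ω₀ = 1/√(LC) = 1/√(0.1·4.7e-06) = 1459 rad/s.
Step 2 — f₀ = ω₀/(2π) = 232.2 Hz.
Step 3 — Parallel Q: Q = R/(ω₀L) = 200/(1459·0.1) = 1.371.
Step 4 — Bandwidth: Δω = ω₀/Q = 1064 rad/s; BW = Δω/(2π) = 169.3 Hz.

(a) f₀ = 232.2 Hz  (b) Q = 1.371  (c) BW = 169.3 Hz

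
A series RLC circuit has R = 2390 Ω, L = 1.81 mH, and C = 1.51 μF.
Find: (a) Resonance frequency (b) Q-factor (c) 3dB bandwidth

Step 1 — Resonance condition Im(Z)=0 gives ω₀ = 1/√(LC).
Step 2 — ω₀ = 1/√(0.00181·1.51e-06) = 1.913e+04 rad/s.
Step 3 — f₀ = ω₀/(2π) = 3044 Hz.
Step 4 — Series Q: Q = ω₀L/R = 1.913e+04·0.00181/2390 = 0.01449.
Step 5 — 3dB bandwidth: Δω = ω₀/Q = 1.32e+06 rad/s; BW = Δω/(2π) = 2.102e+05 Hz.

(a) f₀ = 3044 Hz  (b) Q = 0.01449  (c) BW = 2.102e+05 Hz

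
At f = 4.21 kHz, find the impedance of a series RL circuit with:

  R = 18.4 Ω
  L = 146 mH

Step 1 — Angular frequency: ω = 2π·f = 2π·4210 = 2.645e+04 rad/s.
Step 2 — Component impedances:
  R: Z = R = 18.4 Ω
  L: Z = jωL = j·2.645e+04·0.146 = 0 + j3862 Ω
Step 3 — Series combination: Z_total = R + L = 18.4 + j3862 Ω = 3862∠89.7° Ω.

Z = 18.4 + j3862 Ω = 3862∠89.7° Ω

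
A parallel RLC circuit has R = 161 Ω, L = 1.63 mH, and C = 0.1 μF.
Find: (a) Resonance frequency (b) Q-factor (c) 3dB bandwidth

Step 1 — Resonance: ω₀ = 1/√(LC) = 1/√(0.00163·1e-07) = 7.833e+04 rad/s.
Step 2 — f₀ = ω₀/(2π) = 1.247e+04 Hz.
Step 3 — Parallel Q: Q = R/(ω₀L) = 161/(7.833e+04·0.00163) = 1.261.
Step 4 — Bandwidth: Δω = ω₀/Q = 6.211e+04 rad/s; BW = Δω/(2π) = 9885 Hz.

(a) f₀ = 1.247e+04 Hz  (b) Q = 1.261  (c) BW = 9885 Hz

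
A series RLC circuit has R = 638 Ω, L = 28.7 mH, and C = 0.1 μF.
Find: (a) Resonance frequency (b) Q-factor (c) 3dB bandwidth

Step 1 — Resonance: ω₀ = 1/√(LC) = 1/√(0.0287·1e-07) = 1.867e+04 rad/s.
Step 2 — f₀ = ω₀/(2π) = 2971 Hz.
Step 3 — Series Q: Q = ω₀L/R = 1.867e+04·0.0287/638 = 0.8397.
Step 4 — Bandwidth: Δω = ω₀/Q = 2.223e+04 rad/s; BW = Δω/(2π) = 3538 Hz.

(a) f₀ = 2971 Hz  (b) Q = 0.8397  (c) BW = 3538 Hz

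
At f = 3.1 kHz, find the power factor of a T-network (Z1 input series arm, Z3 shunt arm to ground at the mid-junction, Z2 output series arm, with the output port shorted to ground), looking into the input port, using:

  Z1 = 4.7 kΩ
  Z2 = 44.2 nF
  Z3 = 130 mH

Step 1 — Angular frequency: ω = 2π·f = 2π·3100 = 1.948e+04 rad/s.
Step 2 — Component impedances:
  Z1: Z = R = 4700 Ω
  Z2: Z = 1/(jωC) = -j/(ω·C) = 0 - j1162 Ω
  Z3: Z = jωL = j·1.948e+04·0.13 = 0 + j2532 Ω
Step 3 — With the output port shorted to ground, the output series arm Z2 runs from the junction to ground; the shunt arm Z3 also runs from the junction to ground. They appear in parallel: Z3 || Z2 = 0 - j2146 Ω.
Step 4 — Series with input arm Z1: Z_in = Z1 + (Z3 || Z2) = 4700 - j2146 Ω = 5167∠-24.5° Ω.
Step 5 — Power factor: PF = cos(φ) = Re(Z)/|Z| = 4700/5166.7 = 0.9097.
Step 6 — Type: Im(Z) = -2146 ⇒ leading (phase φ = -24.5°).

PF = 0.9097 (leading, φ = -24.5°)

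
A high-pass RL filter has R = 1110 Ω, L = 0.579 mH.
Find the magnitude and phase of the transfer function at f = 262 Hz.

Step 1 — Angular frequency: ω = 2π·262 = 1646 rad/s.
Step 2 — Transfer function: H(jω) = jωL/(R + jωL).
Step 3 — Numerator jωL = j·0.9531; denominator R + jωL = 1110 + j0.9531.
Step 4 — H = 7.373e-07 + j0.0008587.
Step 5 — Magnitude: |H| = 0.0008587 (-61.3 dB); phase: φ = 90.0°.

|H| = 0.0008587 (-61.3 dB), φ = 90.0°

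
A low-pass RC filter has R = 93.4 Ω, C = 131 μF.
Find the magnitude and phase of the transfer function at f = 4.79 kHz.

Step 1 — Angular frequency: ω = 2π·4790 = 3.01e+04 rad/s.
Step 2 — Transfer function: H(jω) = 1/(1 + jωRC).
Step 3 — Denominator: 1 + jωRC = 1 + j·3.01e+04·93.4·0.000131 = 1 + j368.2.
Step 4 — H = 7.374e-06 - j0.002716.
Step 5 — Magnitude: |H| = 0.002716 (-51.3 dB); phase: φ = -89.8°.

|H| = 0.002716 (-51.3 dB), φ = -89.8°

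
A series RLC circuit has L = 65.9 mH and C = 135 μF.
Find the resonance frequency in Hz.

Step 1 — Resonance condition Im(Z)=0 gives ω₀ = 1/√(LC).
Step 2 — ω₀ = 1/√(0.0659·0.000135) = 335.3 rad/s.
Step 3 — f₀ = ω₀/(2π) = 53.36 Hz.

f₀ = 53.36 Hz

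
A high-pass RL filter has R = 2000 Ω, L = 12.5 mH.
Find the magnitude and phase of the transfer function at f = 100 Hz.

Step 1 — Angular frequency: ω = 2π·100 = 628.3 rad/s.
Step 2 — Transfer function: H(jω) = jωL/(R + jωL).
Step 3 — Numerator jωL = j·7.854; denominator R + jωL = 2000 + j7.854.
Step 4 — H = 1.542e-05 + j0.003927.
Step 5 — Magnitude: |H| = 0.003927 (-48.1 dB); phase: φ = 89.8°.

|H| = 0.003927 (-48.1 dB), φ = 89.8°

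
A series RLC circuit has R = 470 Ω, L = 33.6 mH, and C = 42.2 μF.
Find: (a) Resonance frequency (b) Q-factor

Step 1 — Resonance condition Im(Z)=0 gives ω₀ = 1/√(LC).
Step 2 — ω₀ = 1/√(0.0336·4.22e-05) = 839.8 rad/s.
Step 3 — f₀ = ω₀/(2π) = 133.7 Hz.
Step 4 — Series Q: Q = ω₀L/R = 839.8·0.0336/470 = 0.06004.

(a) f₀ = 133.7 Hz  (b) Q = 0.06004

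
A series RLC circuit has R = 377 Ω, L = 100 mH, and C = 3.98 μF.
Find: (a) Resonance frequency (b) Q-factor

Step 1 — Resonance condition Im(Z)=0 gives ω₀ = 1/√(LC).
Step 2 — ω₀ = 1/√(0.1·3.98e-06) = 1585 rad/s.
Step 3 — f₀ = ω₀/(2π) = 252.3 Hz.
Step 4 — Series Q: Q = ω₀L/R = 1585·0.1/377 = 0.4205.

(a) f₀ = 252.3 Hz  (b) Q = 0.4205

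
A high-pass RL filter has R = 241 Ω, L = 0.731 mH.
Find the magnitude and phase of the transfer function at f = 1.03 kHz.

Step 1 — Angular frequency: ω = 2π·1030 = 6472 rad/s.
Step 2 — Transfer function: H(jω) = jωL/(R + jωL).
Step 3 — Numerator jωL = j·4.731; denominator R + jωL = 241 + j4.731.
Step 4 — H = 0.0003852 + j0.01962.
Step 5 — Magnitude: |H| = 0.01963 (-34.1 dB); phase: φ = 88.9°.

|H| = 0.01963 (-34.1 dB), φ = 88.9°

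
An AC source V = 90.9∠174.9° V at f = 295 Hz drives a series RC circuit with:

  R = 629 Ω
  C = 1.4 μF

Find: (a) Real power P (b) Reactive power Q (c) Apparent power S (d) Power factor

Step 1 — Angular frequency: ω = 2π·f = 2π·295 = 1854 rad/s.
Step 2 — Component impedances:
  R: Z = R = 629 Ω
  C: Z = 1/(jωC) = -j/(ω·C) = 0 - j385.4 Ω
Step 3 — Series combination: Z_total = R + C = 629 - j385.4 Ω = 737.7∠-31.5° Ω.
Step 4 — Source phasor: V = 90.9∠174.9° V = -90.54 + j8.08 V.
Step 5 — Current: I = V / Z = -0.1104 - j0.05478 A = 0.1232∠-153.6° A.
Step 6 — Complex power: S = V·I* = 9.551 - j5.852 VA.
Step 7 — Real power: P = Re(S) = 9.551 W.
Step 8 — Reactive power: Q = Im(S) = -5.852 VAR.
Step 9 — Apparent power: |S| = 11.2 VA.
Step 10 — Power factor: PF = P/|S| = 0.8527 (leading).

(a) P = 9.551 W  (b) Q = -5.852 VAR  (c) S = 11.2 VA  (d) PF = 0.8527 (leading)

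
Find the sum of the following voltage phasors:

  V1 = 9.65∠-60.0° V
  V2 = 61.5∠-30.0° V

Step 1 — Convert each phasor to rectangular form:
  V1 = 9.65·(cos(-60.0°) + j·sin(-60.0°)) = 4.825 - j8.357 V
  V2 = 61.5·(cos(-30.0°) + j·sin(-30.0°)) = 53.26 - j30.75 V
Step 2 — Sum components: V_total = 58.09 - j39.11 V.
Step 3 — Convert to polar: |V_total| = 70.02 V, ∠V_total = -34.0°.

V_total = 70.02∠-34.0° V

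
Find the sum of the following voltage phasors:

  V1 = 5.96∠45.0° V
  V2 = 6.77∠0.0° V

Step 1 — Convert each phasor to rectangular form:
  V1 = 5.96·(cos(45.0°) + j·sin(45.0°)) = 4.214 + j4.214 V
  V2 = 6.77·(cos(0.0°) + j·sin(0.0°)) = 6.77 V
Step 2 — Sum components: V_total = 10.98 + j4.214 V.
Step 3 — Convert to polar: |V_total| = 11.77 V, ∠V_total = 21.0°.

V_total = 11.77∠21.0° V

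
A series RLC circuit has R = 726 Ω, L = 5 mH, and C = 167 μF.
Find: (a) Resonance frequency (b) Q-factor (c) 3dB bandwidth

Step 1 — Resonance: ω₀ = 1/√(LC) = 1/√(0.005·0.000167) = 1094 rad/s.
Step 2 — f₀ = ω₀/(2π) = 174.2 Hz.
Step 3 — Series Q: Q = ω₀L/R = 1094·0.005/726 = 0.007537.
Step 4 — Bandwidth: Δω = ω₀/Q = 1.452e+05 rad/s; BW = Δω/(2π) = 2.311e+04 Hz.

(a) f₀ = 174.2 Hz  (b) Q = 0.007537  (c) BW = 2.311e+04 Hz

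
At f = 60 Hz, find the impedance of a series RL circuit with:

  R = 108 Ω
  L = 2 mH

Step 1 — Angular frequency: ω = 2π·f = 2π·60 = 377 rad/s.
Step 2 — Component impedances:
  R: Z = R = 108 Ω
  L: Z = jωL = j·377·0.002 = 0 + j0.754 Ω
Step 3 — Series combination: Z_total = R + L = 108 + j0.754 Ω = 108∠0.4° Ω.

Z = 108 + j0.754 Ω = 108∠0.4° Ω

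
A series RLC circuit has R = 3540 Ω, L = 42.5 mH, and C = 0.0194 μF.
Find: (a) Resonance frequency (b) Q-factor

Step 1 — Resonance condition Im(Z)=0 gives ω₀ = 1/√(LC).
Step 2 — ω₀ = 1/√(0.0425·1.94e-08) = 3.483e+04 rad/s.
Step 3 — f₀ = ω₀/(2π) = 5543 Hz.
Step 4 — Series Q: Q = ω₀L/R = 3.483e+04·0.0425/3540 = 0.4181.

(a) f₀ = 5543 Hz  (b) Q = 0.4181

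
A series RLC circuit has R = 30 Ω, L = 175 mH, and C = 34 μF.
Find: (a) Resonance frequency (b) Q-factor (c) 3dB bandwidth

Step 1 — Resonance condition Im(Z)=0 gives ω₀ = 1/√(LC).
Step 2 — ω₀ = 1/√(0.175·3.4e-05) = 410 rad/s.
Step 3 — f₀ = ω₀/(2π) = 65.25 Hz.
Step 4 — Series Q: Q = ω₀L/R = 410·0.175/30 = 2.391.
Step 5 — 3dB bandwidth: Δω = ω₀/Q = 171.4 rad/s; BW = Δω/(2π) = 27.28 Hz.

(a) f₀ = 65.25 Hz  (b) Q = 2.391  (c) BW = 27.28 Hz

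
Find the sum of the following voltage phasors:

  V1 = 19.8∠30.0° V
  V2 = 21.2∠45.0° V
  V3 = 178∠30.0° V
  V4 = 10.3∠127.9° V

Step 1 — Convert each phasor to rectangular form:
  V1 = 19.8·(cos(30.0°) + j·sin(30.0°)) = 17.15 + j9.9 V
  V2 = 21.2·(cos(45.0°) + j·sin(45.0°)) = 14.99 + j14.99 V
  V3 = 178·(cos(30.0°) + j·sin(30.0°)) = 154.2 + j89 V
  V4 = 10.3·(cos(127.9°) + j·sin(127.9°)) = -6.327 + j8.128 V
Step 2 — Sum components: V_total = 180 + j122 V.
Step 3 — Convert to polar: |V_total| = 217.4 V, ∠V_total = 34.1°.

V_total = 217.4∠34.1° V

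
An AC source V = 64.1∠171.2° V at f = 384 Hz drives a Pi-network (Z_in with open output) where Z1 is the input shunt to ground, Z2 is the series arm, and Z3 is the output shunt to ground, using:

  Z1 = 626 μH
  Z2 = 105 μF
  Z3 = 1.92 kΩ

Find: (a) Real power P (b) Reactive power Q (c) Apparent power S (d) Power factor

Step 1 — Angular frequency: ω = 2π·f = 2π·384 = 2413 rad/s.
Step 2 — Component impedances:
  Z1: Z = jωL = j·2413·0.000626 = 0 + j1.51 Ω
  Z2: Z = 1/(jωC) = -j/(ω·C) = 0 - j3.947 Ω
  Z3: Z = R = 1920 Ω
Step 3 — With open output, the series arm Z2 and the output shunt Z3 appear in series to ground: Z2 + Z3 = 1920 - j3.947 Ω.
Step 4 — Parallel with input shunt Z1: Z_in = Z1 || (Z2 + Z3) = 0.001188 + j1.51 Ω = 1.51∠90.0° Ω.
Step 5 — Source phasor: V = 64.1∠171.2° V = -63.35 + j9.806 V.
Step 6 — Current: I = V / Z = 6.46 + j41.95 A = 42.44∠81.2° A.
Step 7 — Complex power: S = V·I* = 2.14 + j2720 VA.
Step 8 — Real power: P = Re(S) = 2.14 W.
Step 9 — Reactive power: Q = Im(S) = 2720 VAR.
Step 10 — Apparent power: |S| = 2720 VA.
Step 11 — Power factor: PF = P/|S| = 0.0007867 (lagging).

(a) P = 2.14 W  (b) Q = 2720 VAR  (c) S = 2720 VA  (d) PF = 0.0007867 (lagging)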